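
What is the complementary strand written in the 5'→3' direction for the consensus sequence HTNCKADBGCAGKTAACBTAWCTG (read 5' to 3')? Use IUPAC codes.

5′-CAGWTAVGTTAMCTGCVHTMGNAD-3′

Standard pairs A↔T, G↔C; ambiguity codes pair K↔M, W↔W, B↔V, D↔H, N↔N. Complement (DANGMTHVCGTCMATTGVATWGAC), then reverse for 5'→3'.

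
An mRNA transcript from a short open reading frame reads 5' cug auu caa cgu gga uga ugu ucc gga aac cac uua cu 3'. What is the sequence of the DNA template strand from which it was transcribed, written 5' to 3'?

Replace U with T to get the coding DNA strand: CTGATTCAACGTGGATGATGTTCCGGAAACCACTTACT. The template strand is its reverse complement (complement GACTAAGTTGCACCTACTACAAGGCCTTTGGTGAATGA, then reverse).

5'-AGTAAGTGGTTTCCGGAACATCATCCACGTTGAATCAG-3'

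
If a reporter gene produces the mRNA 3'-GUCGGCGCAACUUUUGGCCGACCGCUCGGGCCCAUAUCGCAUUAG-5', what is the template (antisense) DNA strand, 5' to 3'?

5'-CAGCCGCGTTGAAAACCGGCTGGCGAGCCCGGGTATAGCGTAATC-3'

Written 5'→3' the mRNA is GAUUACGCUAUACCCGGGCUCGCCAGCCGGUUUUCAACGCGGCUG, so the coding DNA strand is GATTACGCTATACCCGGGCTCGCCAGCCGGTTTTCAACGCGGCTG. The template is its reverse complement.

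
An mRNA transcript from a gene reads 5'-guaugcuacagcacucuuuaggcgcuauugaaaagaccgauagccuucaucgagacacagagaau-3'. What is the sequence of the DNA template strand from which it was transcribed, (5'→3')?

Replace U with T to get the coding DNA strand: GTATGCTACAGCACTCTTTAGGCGCTATTGAAAAGACCGATAGCCTTCATCGAGACACAGAGAAT. The template strand is its reverse complement (complement CATACGATGTCGTGAGAAATCCGCGATAACTTTTCTGGCTATCGGAAGTAGCTCTGTGTCTCTTA, then reverse).

5'-ATTCTCTGTGTCTCGATGAAGGCTATCGGTCTTTTCAATAGCGCCTAAAGAGTGCTGTAGCATAC-3'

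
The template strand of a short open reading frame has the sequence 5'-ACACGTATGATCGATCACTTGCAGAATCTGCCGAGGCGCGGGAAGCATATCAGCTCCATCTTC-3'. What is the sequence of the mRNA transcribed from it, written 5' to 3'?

5′-GAAGAUGGAGCUGAUAUGCUUCCCGCGCCUCGGCAGAUUCUGCAAGUGAUCGAUCAUACGUGU-3′

The mRNA has the sequence of the coding strand (reverse complement of the template) with T→U. Reverse complement of ACACGTATGATCGATCACTTGCAGAATCTGCCGAGGCGCGGGAAGCATATCAGCTCCATCTTC is GAAGATGGAGCTGATATGCTTCCCGCGCCTCGGCAGATTCTGCAAGTGATCGATCATACGTGT; then T→U.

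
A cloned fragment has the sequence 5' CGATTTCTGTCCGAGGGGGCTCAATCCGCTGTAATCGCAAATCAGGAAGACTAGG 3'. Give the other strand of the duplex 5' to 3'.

The complement of CGATTTCTGTCCGAGGGGGCTCAATCCGCTGTAATCGCAAATCAGGAAGACTAGG is GCTAAAGACAGGCTCCCCCGAGTTAGGCGACATTAGCGTTTAGTCCTTCTGATCC (A↔T, G↔C). DNA strands are antiparallel, so the complementary strand runs 3'→5'; reversing gives the 5'→3' form.

5'-CCTAGTCTTCCTGATTTGCGATTACAGCGGATTGAGCCCCCTCGGACAGAAATCG-3'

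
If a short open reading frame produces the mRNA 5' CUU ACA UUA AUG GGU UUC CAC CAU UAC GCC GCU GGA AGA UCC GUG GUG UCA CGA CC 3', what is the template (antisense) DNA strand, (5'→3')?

5'-GGTCGTGACACCACGGATCTTCCAGCGGCGTAATGGTGGAAACCCATTAATGTAAG-3'

Replace U with T to get the coding DNA strand: CTTACATTAATGGGTTTCCACCATTACGCCGCTGGAAGATCCGTGGTGTCACGACC. The template strand is its reverse complement (complement GAATGTAATTACCCAAAGGTGGTAATGCGGCGACCTTCTAGGCACCACAGTGCTGG, then reverse).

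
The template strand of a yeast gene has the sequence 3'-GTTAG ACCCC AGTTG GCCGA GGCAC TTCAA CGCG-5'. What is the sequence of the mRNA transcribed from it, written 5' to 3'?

Reading the template 3'→5' as shown, RNA polymerase pairs each base (A→U, T→A, G↔C) to build mRNA 5'→3' directly.

5′-CAAUCUGGGGUCAACCGGCUCCGUGAAGUUGCGC-3′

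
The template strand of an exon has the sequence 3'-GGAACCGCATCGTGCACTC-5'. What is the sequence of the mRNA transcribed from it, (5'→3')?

Reading the template 3'→5' as shown, RNA polymerase pairs each base (A→U, T→A, G↔C) to build mRNA 5'→3' directly.

5'-CCUUGGCGUAGCACGUGAG-3'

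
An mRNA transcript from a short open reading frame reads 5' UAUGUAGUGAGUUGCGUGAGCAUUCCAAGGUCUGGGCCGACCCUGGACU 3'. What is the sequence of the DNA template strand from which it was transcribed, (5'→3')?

5'-AGTCCAGGGTCGGCCCAGACCTTGGAATGCTCACGCAACTCACTACATA-3'

Replace U with T to get the coding DNA strand: TATGTAGTGAGTTGCGTGAGCATTCCAAGGTCTGGGCCGACCCTGGACT. The template strand is its reverse complement (complement ATACATCACTCAACGCACTCGTAAGGTTCCAGACCCGGCTGGGACCTGA, then reverse).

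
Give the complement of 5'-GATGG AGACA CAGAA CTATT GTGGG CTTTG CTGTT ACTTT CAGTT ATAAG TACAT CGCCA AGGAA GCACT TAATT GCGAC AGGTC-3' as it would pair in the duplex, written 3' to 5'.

Base-pairing A↔T, G↔C gives the complement. The complementary strand is antiparallel, so paired with a 5'→3' strand it runs 3'→5'.

3'-CTACCTCTGTGTCTTGATAACACCCGAAACGACAATGAAAGTCAATATTCATGTAGCGGTTCCTTCGTGAATTAACGCTGTCCAG-5'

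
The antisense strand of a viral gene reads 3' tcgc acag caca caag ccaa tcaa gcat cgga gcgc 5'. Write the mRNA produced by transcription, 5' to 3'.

Reading the template 3'→5' as shown, RNA polymerase pairs each base (A→U, T→A, G↔C) to build mRNA 5'→3' directly.

5'-AGCGUGUCGUGUGUUCGGUUAGUUCGUAGCCUCGCG-3'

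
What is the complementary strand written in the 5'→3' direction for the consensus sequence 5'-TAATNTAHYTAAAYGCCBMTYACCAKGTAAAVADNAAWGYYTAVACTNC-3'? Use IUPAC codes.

5'-GNAGTBTARRCWTTNHTBTTTACMTGGTRAKVGGCRTTTARDTANATTA-3'

Standard pairs A↔T, G↔C; ambiguity codes pair Y↔R, M↔K, W↔W, B↔V, D↔H, N↔N. Complement (ATTANATDRATTTRCGGVKARTGGTMCATTTBTHNTTWCRRATBTGANG), then reverse for 5'→3'.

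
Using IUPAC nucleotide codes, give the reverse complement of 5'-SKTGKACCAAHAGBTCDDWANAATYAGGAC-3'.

5′-GTCCTRATTNTWHHGAVCTDTTGGTMCAMS-3′

Standard pairs A↔T, G↔C; ambiguity codes pair Y↔R, K↔M, W↔W, S↔S, B↔V, D↔H, N↔N. Complement (SMACMTGGTTDTCVAGHHWTNTTARTCCTG), then reverse for 5'→3'.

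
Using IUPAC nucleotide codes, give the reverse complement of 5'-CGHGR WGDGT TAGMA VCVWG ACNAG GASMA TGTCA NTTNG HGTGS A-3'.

5'-TSCACDCNAANTGACATKSTCCTNGTCWBGBTKCTAACHCWYCDCG-3'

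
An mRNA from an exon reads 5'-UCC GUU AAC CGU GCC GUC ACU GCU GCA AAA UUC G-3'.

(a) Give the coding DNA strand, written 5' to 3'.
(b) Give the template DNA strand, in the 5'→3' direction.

(a) The coding strand matches the mRNA with U→T.
(b) The template strand is the reverse complement of the coding strand.

(a) 5'-TCCGTTAACCGTGCCGTCACTGCTGCAAAATTCG-3'
(b) 5'-CGAATTTTGCAGCAGTGACGGCACGGTTAACGGA-3'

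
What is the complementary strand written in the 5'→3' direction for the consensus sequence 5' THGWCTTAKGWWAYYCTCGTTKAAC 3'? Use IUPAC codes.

5'-GTTMAACGAGRRTWWCMTAAGWCDA-3'

Standard pairs A↔T, G↔C; ambiguity codes pair Y↔R, K↔M, W↔W, H↔D. Complement (ADCWGAATMCWWTRRGAGCAAMTTG), then reverse for 5'→3'.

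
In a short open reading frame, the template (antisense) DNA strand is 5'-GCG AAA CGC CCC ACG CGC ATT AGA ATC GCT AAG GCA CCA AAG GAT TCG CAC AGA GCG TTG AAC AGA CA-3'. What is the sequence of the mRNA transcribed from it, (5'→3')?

5'-UGUCUGUUCAACGCUCUGUGCGAAUCCUUUGGUGCCUUAGCGAUUCUAAUGCGCGUGGGGCGUUUCGC-3'

RNA polymerase reads the template 3'→5' and synthesizes mRNA 5'→3' by base-pairing (A→U, T→A, G↔C). The complement of the template is CGCTTTGCGGGGTGCGCGTAATCTTAGCGATTCCGTGGTTTCCTAAGCGTGTCTCGCAACTTGTCTGT; antiparallel, so 5'→3' the coding strand is TGTCTGTTCAACGCTCTGTGCGAATCCTTTGGTGCCTTAGCGATTCTAATGCGCGTGGGGCGTTTCGC. Replace T with U for the mRNA.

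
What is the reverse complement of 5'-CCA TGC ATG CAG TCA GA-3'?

Reading the sequence 3'→5' and pairing each base (A↔T, G↔C) gives the reverse complement directly.

5'-TCTGACTGCATGCATGG-3'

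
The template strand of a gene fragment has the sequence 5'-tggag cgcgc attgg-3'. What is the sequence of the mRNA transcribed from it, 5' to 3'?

5'-CCAAUGCGCGCUCCA-3'

RNA polymerase reads the template 3'→5' and synthesizes mRNA 5'→3' by base-pairing (A→U, T→A, G↔C). The complement of the template is ACCTCGCGCGTAACC; antiparallel, so 5'→3' the coding strand is CCAATGCGCGCTCCA. Replace T with U for the mRNA.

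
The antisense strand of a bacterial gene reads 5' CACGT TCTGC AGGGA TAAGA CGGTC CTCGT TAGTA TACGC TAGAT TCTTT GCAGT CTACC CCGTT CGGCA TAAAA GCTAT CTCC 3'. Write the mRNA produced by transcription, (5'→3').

5'-GGAGAUAGCUUUUAUGCCGAACGGGGUAGACUGCAAAGAAUCUAGCGUAUACUAACGAGGACCGUCUUAUCCCUGCAGAACGUG-3'

The mRNA has the sequence of the coding strand (reverse complement of the template) with T→U. Reverse complement of CACGTTCTGCAGGGATAAGACGGTCCTCGTTAGTATACGCTAGATTCTTTGCAGTCTACCCCGTTCGGCATAAAAGCTATCTCC is GGAGATAGCTTTTATGCCGAACGGGGTAGACTGCAAAGAATCTAGCGTATACTAACGAGGACCGTCTTATCCCTGCAGAACGTG; then T→U.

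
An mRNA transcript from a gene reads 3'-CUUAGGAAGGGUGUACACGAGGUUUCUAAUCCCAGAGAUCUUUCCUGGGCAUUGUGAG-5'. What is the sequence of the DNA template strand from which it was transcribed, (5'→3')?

5'-GAATCCTTCCCACATGTGCTCCAAAGATTAGGGTCTCTAGAAAGGACCCGTAACACTC-3'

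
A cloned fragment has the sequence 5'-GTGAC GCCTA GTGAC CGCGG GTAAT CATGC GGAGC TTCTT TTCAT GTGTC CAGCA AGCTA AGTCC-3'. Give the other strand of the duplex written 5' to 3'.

The complement of GTGACGCCTAGTGACCGCGGGTAATCATGCGGAGCTTCTTTTCATGTGTCCAGCAAGCTAAGTCC is CACTGCGGATCACTGGCGCCCATTAGTACGCCTCGAAGAAAAGTACACAGGTCGTTCGATTCAGG (A↔T, G↔C). DNA strands are antiparallel, so the complementary strand runs 3'→5'; reversing gives the 5'→3' form.

5′-GGACTTAGCTTGCTGGACACATGAAAAGAAGCTCCGCATGATTACCCGCGGTCACTAGGCGTCAC-3′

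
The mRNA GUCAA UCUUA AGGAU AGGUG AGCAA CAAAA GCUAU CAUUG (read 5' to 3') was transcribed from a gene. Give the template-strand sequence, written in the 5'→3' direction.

Replace U with T to get the coding DNA strand: GTCAATCTTAAGGATAGGTGAGCAACAAAAGCTATCATTG. The template strand is its reverse complement (complement CAGTTAGAATTCCTATCCACTCGTTGTTTTCGATAGTAAC, then reverse).

5'-CAATGATAGCTTTTGTTGCTCACCTATCCTTAAGATTGAC-3'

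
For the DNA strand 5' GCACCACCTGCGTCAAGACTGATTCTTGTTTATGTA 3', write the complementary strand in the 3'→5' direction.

3′-CGTGGTGGACGCAGTTCTGACTAAGAACAAATACAT-5′

Base-pairing A↔T, G↔C gives the complement. The complementary strand is antiparallel, so paired with a 5'→3' strand it runs 3'→5'.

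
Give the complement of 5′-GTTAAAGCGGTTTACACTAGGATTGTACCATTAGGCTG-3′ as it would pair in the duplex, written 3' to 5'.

Base-pairing A↔T, G↔C gives the complement. The complementary strand is antiparallel, so paired with a 5'→3' strand it runs 3'→5'.

3'-CAATTTCGCCAAATGTGATCCTAACATGGTAATCCGAC-5'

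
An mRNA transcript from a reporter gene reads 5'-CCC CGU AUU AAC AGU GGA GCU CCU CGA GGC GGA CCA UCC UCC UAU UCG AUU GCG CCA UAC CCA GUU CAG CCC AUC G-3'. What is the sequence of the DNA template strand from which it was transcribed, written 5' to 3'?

Replace U with T to get the coding DNA strand: CCCCGTATTAACAGTGGAGCTCCTCGAGGCGGACCATCCTCCTATTCGATTGCGCCATACCCAGTTCAGCCCATCG. The template strand is its reverse complement (complement GGGGCATAATTGTCACCTCGAGGAGCTCCGCCTGGTAGGAGGATAAGCTAACGCGGTATGGGTCAAGTCGGGTAGC, then reverse).

5'-CGATGGGCTGAACTGGGTATGGCGCAATCGAATAGGAGGATGGTCCGCCTCGAGGAGCTCCACTGTTAATACGGGG-3'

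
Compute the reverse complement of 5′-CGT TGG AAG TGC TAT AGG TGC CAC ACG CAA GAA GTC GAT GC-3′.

5'-GCATCGACTTCTTGCGTGTGGCACCTATAGCACTTCCAACG-3'

Complement each base (A↔T, G↔C): GCAACCTTCACGATATCCACGGTGTGCGTTCTTCAGCTACG. Then reverse.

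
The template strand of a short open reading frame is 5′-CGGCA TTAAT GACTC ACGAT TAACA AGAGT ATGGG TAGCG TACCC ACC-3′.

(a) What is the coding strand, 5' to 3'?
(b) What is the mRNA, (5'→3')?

(a) 5'-GGTGGGTACGCTACCCATACTCTTGTTAATCGTGAGTCATTAATGCCG-3'
(b) 5'-GGUGGGUACGCUACCCAUACUCUUGUUAAUCGUGAGUCAUUAAUGCCG-3'

(a) The coding strand is the reverse complement of the template: complement GCCGTAATTACTGAGTGCTAATTGTTCTCATACCCATCGCATGGGTGG, then reverse.
(b) mRNA has the coding-strand sequence with T→U.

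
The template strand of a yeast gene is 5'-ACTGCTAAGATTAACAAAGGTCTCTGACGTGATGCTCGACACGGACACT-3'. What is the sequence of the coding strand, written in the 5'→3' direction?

The coding strand is complementary and antiparallel to the template: take the complement (A↔T, G↔C) and reverse.

5'-AGTGTCCGTGTCGAGCATCACGTCAGAGACCTTTGTTAATCTTAGCAGT-3'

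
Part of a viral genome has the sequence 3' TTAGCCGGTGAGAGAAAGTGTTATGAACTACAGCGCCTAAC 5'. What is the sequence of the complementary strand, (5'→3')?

5'-AATCGGCCACTCTCTTTCACAATACTTGATGTCGCGGATTG-3'

The strand is given 3'→5', so its complement runs 5'→3' in the same left-to-right order: pair each base A↔T, G↔C.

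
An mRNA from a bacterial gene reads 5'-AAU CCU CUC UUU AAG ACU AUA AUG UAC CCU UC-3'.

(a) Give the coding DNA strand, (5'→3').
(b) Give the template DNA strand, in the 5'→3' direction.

(a) 5'-AATCCTCTCTTTAAGACTATAATGTACCCTTC-3'
(b) 5′-GAAGGGTACATTATAGTCTTAAAGAGAGGATT-3′

(a) The coding strand matches the mRNA with U→T.
(b) The template strand is the reverse complement of the coding strand.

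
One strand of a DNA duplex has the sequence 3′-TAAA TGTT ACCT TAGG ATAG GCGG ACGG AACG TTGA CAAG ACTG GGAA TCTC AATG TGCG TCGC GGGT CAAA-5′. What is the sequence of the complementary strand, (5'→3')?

5'-ATTTACAATGGAATCCTATCCGCCTGCCTTGCAACTGTTCTGACCCTTAGAGTTACACGCAGCGCCCAGTTT-3'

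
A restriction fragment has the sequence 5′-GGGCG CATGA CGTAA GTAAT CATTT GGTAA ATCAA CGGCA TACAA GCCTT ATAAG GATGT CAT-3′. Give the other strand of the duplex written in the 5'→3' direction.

5'-ATGACATCCTTATAAGGCTTGTATGCCGTTGATTTACCAAATGATTACTTACGTCATGCGCCC-3'

Pairing A↔T and G↔C gives CCCGCGTACTGCATTCATTAGTAAACCATTTAGTTGCCGTATGTTCGGAATATTCCTACAGTA, running 3'→5'. Reverse for the 5'→3' convention.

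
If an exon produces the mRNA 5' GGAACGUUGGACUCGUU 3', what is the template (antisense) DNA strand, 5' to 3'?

5′-AACGAGTCCAACGTTCC-3′

Replace U with T to get the coding DNA strand: GGAACGTTGGACTCGTT. The template strand is its reverse complement (complement CCTTGCAACCTGAGCAA, then reverse).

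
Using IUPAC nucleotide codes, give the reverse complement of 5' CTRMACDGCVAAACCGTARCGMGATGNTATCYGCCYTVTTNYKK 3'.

5'-MMRNAABARGGCRGATANCATCKCGYTACGGTTTBGCHGTKYAG-3'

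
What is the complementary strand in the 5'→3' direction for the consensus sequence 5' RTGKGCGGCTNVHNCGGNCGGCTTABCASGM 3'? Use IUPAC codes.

5′-KCSTGVTAAGCCGNCCGNDBNAGCCGCMCAY-3′

Standard pairs A↔T, G↔C; ambiguity codes pair R↔Y, M↔K, S↔S, B↔V, H↔D, N↔N. Complement (YACMCGCCGANBDNGCCNGCCGAATVGTSCK), then reverse for 5'→3'.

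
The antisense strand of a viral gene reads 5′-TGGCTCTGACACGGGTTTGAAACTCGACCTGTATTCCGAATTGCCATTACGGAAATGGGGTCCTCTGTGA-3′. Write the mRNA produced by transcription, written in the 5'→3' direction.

5'-UCACAGAGGACCCCAUUUCCGUAAUGGCAAUUCGGAAUACAGGUCGAGUUUCAAACCCGUGUCAGAGCCA-3'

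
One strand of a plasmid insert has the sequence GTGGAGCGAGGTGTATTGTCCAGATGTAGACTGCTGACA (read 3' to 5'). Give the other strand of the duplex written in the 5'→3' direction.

5'-CACCTCGCTCCACATAACAGGTCTACATCTGACGACTGT-3'

The strand is given 3'→5', so its complement runs 5'→3' in the same left-to-right order: pair each base A↔T, G↔C.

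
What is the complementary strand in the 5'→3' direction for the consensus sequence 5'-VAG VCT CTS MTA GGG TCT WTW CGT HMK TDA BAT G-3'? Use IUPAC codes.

Standard pairs A↔T, G↔C; ambiguity codes pair M↔K, W↔W, S↔S, B↔V, D↔H. Complement (BTCBGAGASKATCCCAGAWAWGCADKMAHTVTAC), then reverse for 5'→3'.

5'-CATVTHAMKDACGWAWAGACCCTAKSAGAGBCTB-3'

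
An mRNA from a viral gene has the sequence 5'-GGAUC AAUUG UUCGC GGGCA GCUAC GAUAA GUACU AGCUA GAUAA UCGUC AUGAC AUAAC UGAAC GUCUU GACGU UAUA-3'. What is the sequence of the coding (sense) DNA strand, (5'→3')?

5'-GGATCAATTGTTCGCGGGCAGCTACGATAAGTACTAGCTAGATAATCGTCATGACATAACTGAACGTCTTGACGTTATA-3'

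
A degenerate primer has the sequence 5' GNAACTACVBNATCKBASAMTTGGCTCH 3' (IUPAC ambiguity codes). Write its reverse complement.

5'-DGAGCCAAKTSTVMGATNVBGTAGTTNC-3'

Standard pairs A↔T, G↔C; ambiguity codes pair M↔K, S↔S, B↔V, H↔D, N↔N. Complement (CNTTGATGBVNTAGMVTSTKAACCGAGD), then reverse for 5'→3'.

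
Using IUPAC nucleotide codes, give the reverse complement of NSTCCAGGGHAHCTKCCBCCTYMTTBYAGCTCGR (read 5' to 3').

5'-YCGAGCTRVAAKRAGGVGGMAGDTDCCCTGGASN-3'

Standard pairs A↔T, G↔C; ambiguity codes pair R↔Y, M↔K, S↔S, B↔V, H↔D, N↔N. Complement (NSAGGTCCCDTDGAMGGVGGARKAAVRTCGAGCY), then reverse for 5'→3'.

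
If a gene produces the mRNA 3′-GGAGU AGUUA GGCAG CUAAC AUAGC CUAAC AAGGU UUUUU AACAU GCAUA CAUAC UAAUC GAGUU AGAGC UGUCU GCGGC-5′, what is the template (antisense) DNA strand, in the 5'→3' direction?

5'-CCTCATCAATCCGTCGATTGTATCGGATTGTTCCAAAAAATTGTACGTATGTATGATTAGCTCAATCTCGACAGACGCCG-3'

Written 5'→3' the mRNA is CGGCGUCUGUCGAGAUUGAGCUAAUCAUACAUACGUACAAUUUUUUGGAACAAUCCGAUACAAUCGACGGAUUGAUGAGG, so the coding DNA strand is CGGCGTCTGTCGAGATTGAGCTAATCATACATACGTACAATTTTTTGGAACAATCCGATACAATCGACGGATTGATGAGG. The template is its reverse complement.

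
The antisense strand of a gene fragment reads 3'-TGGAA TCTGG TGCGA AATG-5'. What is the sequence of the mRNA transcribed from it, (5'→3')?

5'-ACCUUAGACCACGCUUUAC-3'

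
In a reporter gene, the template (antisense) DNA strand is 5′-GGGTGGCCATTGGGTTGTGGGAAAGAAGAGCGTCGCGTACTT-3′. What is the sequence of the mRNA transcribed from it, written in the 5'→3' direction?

RNA polymerase reads the template 3'→5' and synthesizes mRNA 5'→3' by base-pairing (A→U, T→A, G↔C). The complement of the template is CCCACCGGTAACCCAACACCCTTTCTTCTCGCAGCGCATGAA; antiparallel, so 5'→3' the coding strand is AAGTACGCGACGCTCTTCTTTCCCACAACCCAATGGCCACCC. Replace T with U for the mRNA.

5′-AAGUACGCGACGCUCUUCUUUCCCACAACCCAAUGGCCACCC-3′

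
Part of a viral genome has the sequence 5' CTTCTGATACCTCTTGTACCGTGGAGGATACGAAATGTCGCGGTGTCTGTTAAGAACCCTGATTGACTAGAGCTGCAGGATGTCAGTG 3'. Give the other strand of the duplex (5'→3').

Pairing A↔T and G↔C gives GAAGACTATGGAGAACATGGCACCTCCTATGCTTTACAGCGCCACAGACAATTCTTGGGACTAACTGATCTCGACGTCCTACAGTCAC, running 3'→5'. Reverse for the 5'→3' convention.

5'-CACTGACATCCTGCAGCTCTAGTCAATCAGGGTTCTTAACAGACACCGCGACATTTCGTATCCTCCACGGTACAAGAGGTATCAGAAG-3'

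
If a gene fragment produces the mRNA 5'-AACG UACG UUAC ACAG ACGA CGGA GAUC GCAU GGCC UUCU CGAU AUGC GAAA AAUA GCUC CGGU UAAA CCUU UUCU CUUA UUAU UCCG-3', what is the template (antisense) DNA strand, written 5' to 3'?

Replace U with T to get the coding DNA strand: AACGTACGTTACACAGACGACGGAGATCGCATGGCCTTCTCGATATGCGAAAAATAGCTCCGGTTAAACCTTTTCTCTTATTATTCCG. The template strand is its reverse complement (complement TTGCATGCAATGTGTCTGCTGCCTCTAGCGTACCGGAAGAGCTATACGCTTTTTATCGAGGCCAATTTGGAAAAGAGAATAATAAGGC, then reverse).

5′-CGGAATAATAAGAGAAAAGGTTTAACCGGAGCTATTTTTCGCATATCGAGAAGGCCATGCGATCTCCGTCGTCTGTGTAACGTACGTT-3′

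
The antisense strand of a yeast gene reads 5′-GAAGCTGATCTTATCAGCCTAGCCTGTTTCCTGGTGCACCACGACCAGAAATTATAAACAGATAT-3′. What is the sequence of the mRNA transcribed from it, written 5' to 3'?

RNA polymerase reads the template 3'→5' and synthesizes mRNA 5'→3' by base-pairing (A→U, T→A, G↔C). The complement of the template is CTTCGACTAGAATAGTCGGATCGGACAAAGGACCACGTGGTGCTGGTCTTTAATATTTGTCTATA; antiparallel, so 5'→3' the coding strand is ATATCTGTTTATAATTTCTGGTCGTGGTGCACCAGGAAACAGGCTAGGCTGATAAGATCAGCTTC. Replace T with U for the mRNA.

5′-AUAUCUGUUUAUAAUUUCUGGUCGUGGUGCACCAGGAAACAGGCUAGGCUGAUAAGAUCAGCUUC-3′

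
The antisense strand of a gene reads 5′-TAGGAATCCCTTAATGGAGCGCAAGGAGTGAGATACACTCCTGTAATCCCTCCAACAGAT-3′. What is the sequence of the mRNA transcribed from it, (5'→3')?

The mRNA has the sequence of the coding strand (reverse complement of the template) with T→U. Reverse complement of TAGGAATCCCTTAATGGAGCGCAAGGAGTGAGATACACTCCTGTAATCCCTCCAACAGAT is ATCTGTTGGAGGGATTACAGGAGTGTATCTCACTCCTTGCGCTCCATTAAGGGATTCCTA; then T→U.

5'-AUCUGUUGGAGGGAUUACAGGAGUGUAUCUCACUCCUUGCGCUCCAUUAAGGGAUUCCUA-3'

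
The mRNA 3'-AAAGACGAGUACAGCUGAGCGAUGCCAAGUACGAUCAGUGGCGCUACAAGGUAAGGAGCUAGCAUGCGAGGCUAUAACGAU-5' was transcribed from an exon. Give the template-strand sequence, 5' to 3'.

5'-TTTCTGCTCATGTCGACTCGCTACGGTTCATGCTAGTCACCGCGATGTTCCATTCCTCGATCGTACGCTCCGATATTGCTA-3'

Written 5'→3' the mRNA is UAGCAAUAUCGGAGCGUACGAUCGAGGAAUGGAACAUCGCGGUGACUAGCAUGAACCGUAGCGAGUCGACAUGAGCAGAAA, so the coding DNA strand is TAGCAATATCGGAGCGTACGATCGAGGAATGGAACATCGCGGTGACTAGCATGAACCGTAGCGAGTCGACATGAGCAGAAA. The template is its reverse complement.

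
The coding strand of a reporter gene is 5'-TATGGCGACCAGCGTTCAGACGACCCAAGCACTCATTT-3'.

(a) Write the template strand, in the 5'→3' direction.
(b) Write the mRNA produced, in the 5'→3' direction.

(a) 5'-AAATGAGTGCTTGGGTCGTCTGAACGCTGGTCGCCATA-3'
(b) 5'-UAUGGCGACCAGCGUUCAGACGACCCAAGCACUCAUUU-3'

(a) The template strand is the reverse complement of the coding strand: complement ATACCGCTGGTCGCAAGTCTGCTGGGTTCGTGAGTAAA, then reverse.
(b) mRNA matches the coding strand with T→U.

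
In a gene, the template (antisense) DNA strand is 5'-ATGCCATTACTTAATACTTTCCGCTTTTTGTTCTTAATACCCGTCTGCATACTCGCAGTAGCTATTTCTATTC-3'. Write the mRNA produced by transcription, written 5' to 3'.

RNA polymerase reads the template 3'→5' and synthesizes mRNA 5'→3' by base-pairing (A→U, T→A, G↔C). The complement of the template is TACGGTAATGAATTATGAAAGGCGAAAAACAAGAATTATGGGCAGACGTATGAGCGTCATCGATAAAGATAAG; antiparallel, so 5'→3' the coding strand is GAATAGAAATAGCTACTGCGAGTATGCAGACGGGTATTAAGAACAAAAAGCGGAAAGTATTAAGTAATGGCAT. Replace T with U for the mRNA.

5'-GAAUAGAAAUAGCUACUGCGAGUAUGCAGACGGGUAUUAAGAACAAAAAGCGGAAAGUAUUAAGUAAUGGCAU-3'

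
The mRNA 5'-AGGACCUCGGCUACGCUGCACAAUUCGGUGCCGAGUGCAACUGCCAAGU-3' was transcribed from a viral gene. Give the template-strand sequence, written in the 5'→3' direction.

5'-ACTTGGCAGTTGCACTCGGCACCGAATTGTGCAGCGTAGCCGAGGTCCT-3'

Replace U with T to get the coding DNA strand: AGGACCTCGGCTACGCTGCACAATTCGGTGCCGAGTGCAACTGCCAAGT. The template strand is its reverse complement (complement TCCTGGAGCCGATGCGACGTGTTAAGCCACGGCTCACGTTGACGGTTCA, then reverse).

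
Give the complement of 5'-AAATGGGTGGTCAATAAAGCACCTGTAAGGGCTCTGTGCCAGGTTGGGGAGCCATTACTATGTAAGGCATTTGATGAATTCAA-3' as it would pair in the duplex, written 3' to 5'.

Base-pairing A↔T, G↔C gives the complement. The complementary strand is antiparallel, so paired with a 5'→3' strand it runs 3'→5'.

3'-TTTACCCACCAGTTATTTCGTGGACATTCCCGAGACACGGTCCAACCCCTCGGTAATGATACATTCCGTAAACTACTTAAGTT-5'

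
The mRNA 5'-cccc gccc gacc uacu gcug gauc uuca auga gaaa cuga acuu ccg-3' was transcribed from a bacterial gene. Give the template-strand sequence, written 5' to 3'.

Replace U with T to get the coding DNA strand: CCCCGCCCGACCTACTGCTGGATCTTCAATGAGAAACTGAACTTCCG. The template strand is its reverse complement (complement GGGGCGGGCTGGATGACGACCTAGAAGTTACTCTTTGACTTGAAGGC, then reverse).

5'-CGGAAGTTCAGTTTCTCATTGAAGATCCAGCAGTAGGTCGGGCGGGG-3'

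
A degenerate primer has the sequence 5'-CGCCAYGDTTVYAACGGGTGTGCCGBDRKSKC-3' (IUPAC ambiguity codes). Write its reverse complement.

Standard pairs A↔T, G↔C; ambiguity codes pair R↔Y, K↔M, S↔S, B↔V, D↔H. Complement (GCGGTRCHAABRTTGCCCACACGGCVHYMSMG), then reverse for 5'→3'.

5′-GMSMYHVCGGCACACCCGTTRBAAHCRTGGCG-3′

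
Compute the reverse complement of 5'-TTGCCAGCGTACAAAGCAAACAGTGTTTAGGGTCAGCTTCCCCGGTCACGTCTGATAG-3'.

Reading the sequence 3'→5' and pairing each base (A↔T, G↔C) gives the reverse complement directly.

5'-CTATCAGACGTGACCGGGGAAGCTGACCCTAAACACTGTTTGCTTTGTACGCTGGCAA-3'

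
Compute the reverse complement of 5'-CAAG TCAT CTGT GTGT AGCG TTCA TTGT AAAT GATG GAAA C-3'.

Complement each base (A↔T, G↔C): GTTCAGTAGACACACATCGCAAGTAACATTTACTACCTTTG. Then reverse.

5'-GTTTCCATCATTTACAATGAACGCTACACACAGATGACTTG-3'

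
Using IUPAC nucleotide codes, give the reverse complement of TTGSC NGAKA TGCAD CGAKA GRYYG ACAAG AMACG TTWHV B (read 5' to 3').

Standard pairs A↔T, G↔C; ambiguity codes pair R↔Y, M↔K, W↔W, S↔S, B↔V, D↔H, N↔N. Complement (AACSGNCTMTACGTHGCTMTCYRRCTGTTCTKTGCAAWDBV), then reverse for 5'→3'.

5′-VBDWAACGTKTCTTGTCRRYCTMTCGHTGCATMTCNGSCAA-3′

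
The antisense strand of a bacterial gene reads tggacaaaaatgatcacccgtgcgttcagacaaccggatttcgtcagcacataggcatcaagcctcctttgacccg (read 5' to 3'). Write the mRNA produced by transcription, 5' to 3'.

The mRNA has the sequence of the coding strand (reverse complement of the template) with T→U. Reverse complement of TGGACAAAAATGATCACCCGTGCGTTCAGACAACCGGATTTCGTCAGCACATAGGCATCAAGCCTCCTTTGACCCG is CGGGTCAAAGGAGGCTTGATGCCTATGTGCTGACGAAATCCGGTTGTCTGAACGCACGGGTGATCATTTTTGTCCA; then T→U.

5'-CGGGUCAAAGGAGGCUUGAUGCCUAUGUGCUGACGAAAUCCGGUUGUCUGAACGCACGGGUGAUCAUUUUUGUCCA-3'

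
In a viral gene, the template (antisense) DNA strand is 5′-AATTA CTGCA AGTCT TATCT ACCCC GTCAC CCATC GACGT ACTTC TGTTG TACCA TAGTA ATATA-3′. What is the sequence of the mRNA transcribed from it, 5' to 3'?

5′-UAUAUUACUAUGGUACAACAGAAGUACGUCGAUGGGUGACGGGGUAGAUAAGACUUGCAGUAAUU-3′

RNA polymerase reads the template 3'→5' and synthesizes mRNA 5'→3' by base-pairing (A→U, T→A, G↔C). The complement of the template is TTAATGACGTTCAGAATAGATGGGGCAGTGGGTAGCTGCATGAAGACAACATGGTATCATTATAT; antiparallel, so 5'→3' the coding strand is TATATTACTATGGTACAACAGAAGTACGTCGATGGGTGACGGGGTAGATAAGACTTGCAGTAATT. Replace T with U for the mRNA.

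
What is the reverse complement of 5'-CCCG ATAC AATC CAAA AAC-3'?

5'-GTTTTTGGATTGTATCGGG-3'

Reading the sequence 3'→5' and pairing each base (A↔T, G↔C) gives the reverse complement directly.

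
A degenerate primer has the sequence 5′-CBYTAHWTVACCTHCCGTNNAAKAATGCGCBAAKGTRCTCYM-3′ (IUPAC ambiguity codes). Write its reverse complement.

5'-KRGAGYACMTTVGCGCATTMTTNNACGGDAGGTBAWDTARVG-3'

Standard pairs A↔T, G↔C; ambiguity codes pair R↔Y, M↔K, W↔W, B↔V, H↔D, N↔N. Complement (GVRATDWABTGGADGGCANNTTMTTACGCGVTTMCAYGAGRK), then reverse for 5'→3'.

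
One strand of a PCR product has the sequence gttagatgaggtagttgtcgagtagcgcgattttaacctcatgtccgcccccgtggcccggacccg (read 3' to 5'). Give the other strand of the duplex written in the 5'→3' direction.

The strand is given 3'→5', so its complement runs 5'→3' in the same left-to-right order: pair each base A↔T, G↔C.

5'-CAATCTACTCCATCAACAGCTCATCGCGCTAAAATTGGAGTACAGGCGGGGGCACCGGGCCTGGGC-3'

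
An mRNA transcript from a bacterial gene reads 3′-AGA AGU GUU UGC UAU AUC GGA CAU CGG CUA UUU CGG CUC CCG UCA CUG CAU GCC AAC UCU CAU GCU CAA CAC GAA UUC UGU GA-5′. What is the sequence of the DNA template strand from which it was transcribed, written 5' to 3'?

5′-TCTTCACAAACGATATAGCCTGTAGCCGATAAAGCCGAGGGCAGTGACGTACGGTTGAGAGTACGAGTTGTGCTTAAGACACT-3′

Written 5'→3' the mRNA is AGUGUCUUAAGCACAACUCGUACUCUCAACCGUACGUCACUGCCCUCGGCUUUAUCGGCUACAGGCUAUAUCGUUUGUGAAGA, so the coding DNA strand is AGTGTCTTAAGCACAACTCGTACTCTCAACCGTACGTCACTGCCCTCGGCTTTATCGGCTACAGGCTATATCGTTTGTGAAGA. The template is its reverse complement.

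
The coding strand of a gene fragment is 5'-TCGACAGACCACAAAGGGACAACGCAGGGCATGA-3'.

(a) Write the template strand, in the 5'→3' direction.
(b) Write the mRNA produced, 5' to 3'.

(a) 5'-TCATGCCCTGCGTTGTCCCTTTGTGGTCTGTCGA-3'
(b) 5'-UCGACAGACCACAAAGGGACAACGCAGGGCAUGA-3'

(a) The template strand is the reverse complement of the coding strand: complement AGCTGTCTGGTGTTTCCCTGTTGCGTCCCGTACT, then reverse.
(b) mRNA matches the coding strand with T→U.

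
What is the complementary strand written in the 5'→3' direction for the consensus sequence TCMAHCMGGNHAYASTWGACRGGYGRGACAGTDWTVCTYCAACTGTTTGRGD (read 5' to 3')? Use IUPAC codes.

5'-HCYCAAACAGTTGRAGBAWHACTGTCYCRCCYGTCWASTRTDNCCKGDTKGA-3'

Standard pairs A↔T, G↔C; ambiguity codes pair R↔Y, M↔K, W↔W, S↔S, D↔H, V↔B, N↔N. Complement (AGKTDGKCCNDTRTSAWCTGYCCRCYCTGTCAHWABGARGTTGACAAACYCH), then reverse for 5'→3'.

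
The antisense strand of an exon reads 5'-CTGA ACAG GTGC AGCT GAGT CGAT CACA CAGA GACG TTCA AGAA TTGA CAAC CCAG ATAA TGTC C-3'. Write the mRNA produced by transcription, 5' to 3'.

RNA polymerase reads the template 3'→5' and synthesizes mRNA 5'→3' by base-pairing (A→U, T→A, G↔C). The complement of the template is GACTTGTCCACGTCGACTCAGCTAGTGTGTCTCTGCAAGTTCTTAACTGTTGGGTCTATTACAGG; antiparallel, so 5'→3' the coding strand is GGACATTATCTGGGTTGTCAATTCTTGAACGTCTCTGTGTGATCGACTCAGCTGCACCTGTTCAG. Replace T with U for the mRNA.

5'-GGACAUUAUCUGGGUUGUCAAUUCUUGAACGUCUCUGUGUGAUCGACUCAGCUGCACCUGUUCAG-3'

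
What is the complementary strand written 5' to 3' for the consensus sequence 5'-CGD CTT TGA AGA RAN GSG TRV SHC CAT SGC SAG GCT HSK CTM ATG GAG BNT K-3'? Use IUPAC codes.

Standard pairs A↔T, G↔C; ambiguity codes pair R↔Y, M↔K, S↔S, B↔V, D↔H, N↔N. Complement (GCHGAAACTTCTYTNCSCAYBSDGGTASCGSTCCGADSMGAKTACCTCVNAM), then reverse for 5'→3'.

5'-MANVCTCCATKAGMSDAGCCTSGCSATGGDSBYACSCNTYTCTTCAAAGHCG-3'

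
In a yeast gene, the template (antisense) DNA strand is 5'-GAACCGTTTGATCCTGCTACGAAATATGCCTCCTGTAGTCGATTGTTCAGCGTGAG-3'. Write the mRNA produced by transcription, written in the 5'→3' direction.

5'-CUCACGCUGAACAAUCGACUACAGGAGGCAUAUUUCGUAGCAGGAUCAAACGGUUC-3'

RNA polymerase reads the template 3'→5' and synthesizes mRNA 5'→3' by base-pairing (A→U, T→A, G↔C). The complement of the template is CTTGGCAAACTAGGACGATGCTTTATACGGAGGACATCAGCTAACAAGTCGCACTC; antiparallel, so 5'→3' the coding strand is CTCACGCTGAACAATCGACTACAGGAGGCATATTTCGTAGCAGGATCAAACGGTTC. Replace T with U for the mRNA.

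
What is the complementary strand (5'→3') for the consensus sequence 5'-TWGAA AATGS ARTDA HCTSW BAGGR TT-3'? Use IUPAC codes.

5′-AAYCCTVWSAGDTHAYTSCATTTTCWA-3′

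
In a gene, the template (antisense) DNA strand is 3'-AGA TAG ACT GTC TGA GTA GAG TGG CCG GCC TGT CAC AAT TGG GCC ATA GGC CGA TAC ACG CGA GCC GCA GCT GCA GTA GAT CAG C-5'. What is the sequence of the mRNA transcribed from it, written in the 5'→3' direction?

Reading the template 3'→5' as shown, RNA polymerase pairs each base (A→U, T→A, G↔C) to build mRNA 5'→3' directly.

5'-UCUAUCUGACAGACUCAUCUCACCGGCCGGACAGUGUUAACCCGGUAUCCGGCUAUGUGCGCUCGGCGUCGACGUCAUCUAGUCG-3'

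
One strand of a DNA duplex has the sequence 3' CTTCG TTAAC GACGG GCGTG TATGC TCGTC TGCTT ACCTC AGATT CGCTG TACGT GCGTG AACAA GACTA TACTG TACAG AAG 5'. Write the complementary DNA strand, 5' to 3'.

5'-GAAGCAATTGCTGCCCGCACATACGAGCAGACGAATGGAGTCTAAGCGACATGCACGCACTTGTTCTGATATGACATGTCTTC-3'

The strand is given 3'→5', so its complement runs 5'→3' in the same left-to-right order: pair each base A↔T, G↔C.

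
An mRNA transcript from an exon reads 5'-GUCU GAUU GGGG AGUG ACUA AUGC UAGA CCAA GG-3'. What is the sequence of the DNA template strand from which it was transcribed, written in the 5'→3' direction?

Replace U with T to get the coding DNA strand: GTCTGATTGGGGAGTGACTAATGCTAGACCAAGG. The template strand is its reverse complement (complement CAGACTAACCCCTCACTGATTACGATCTGGTTCC, then reverse).

5'-CCTTGGTCTAGCATTAGTCACTCCCCAATCAGAC-3'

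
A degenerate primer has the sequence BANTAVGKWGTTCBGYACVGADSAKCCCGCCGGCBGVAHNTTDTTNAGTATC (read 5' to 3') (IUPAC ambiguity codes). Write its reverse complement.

Standard pairs A↔T, G↔C; ambiguity codes pair Y↔R, K↔M, W↔W, S↔S, B↔V, D↔H, N↔N. Complement (VTNATBCMWCAAGVCRTGBCTHSTMGGGCGGCCGVCBTDNAAHAANTCATAG), then reverse for 5'→3'.

5'-GATACTNAAHAANDTBCVGCCGGCGGGMTSHTCBGTRCVGAACWMCBTANTV-3'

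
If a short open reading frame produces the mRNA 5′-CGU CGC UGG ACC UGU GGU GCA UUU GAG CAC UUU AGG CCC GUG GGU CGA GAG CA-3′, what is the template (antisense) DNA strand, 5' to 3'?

Replace U with T to get the coding DNA strand: CGTCGCTGGACCTGTGGTGCATTTGAGCACTTTAGGCCCGTGGGTCGAGAGCA. The template strand is its reverse complement (complement GCAGCGACCTGGACACCACGTAAACTCGTGAAATCCGGGCACCCAGCTCTCGT, then reverse).

5′-TGCTCTCGACCCACGGGCCTAAAGTGCTCAAATGCACCACAGGTCCAGCGACG-3′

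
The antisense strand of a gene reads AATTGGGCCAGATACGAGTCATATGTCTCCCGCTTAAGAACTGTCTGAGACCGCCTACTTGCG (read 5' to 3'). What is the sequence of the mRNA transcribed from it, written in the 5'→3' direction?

RNA polymerase reads the template 3'→5' and synthesizes mRNA 5'→3' by base-pairing (A→U, T→A, G↔C). The complement of the template is TTAACCCGGTCTATGCTCAGTATACAGAGGGCGAATTCTTGACAGACTCTGGCGGATGAACGC; antiparallel, so 5'→3' the coding strand is CGCAAGTAGGCGGTCTCAGACAGTTCTTAAGCGGGAGACATATGACTCGTATCTGGCCCAATT. Replace T with U for the mRNA.

5'-CGCAAGUAGGCGGUCUCAGACAGUUCUUAAGCGGGAGACAUAUGACUCGUAUCUGGCCCAAUU-3'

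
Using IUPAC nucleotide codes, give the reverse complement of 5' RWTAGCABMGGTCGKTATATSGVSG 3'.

Standard pairs A↔T, G↔C; ambiguity codes pair R↔Y, M↔K, W↔W, S↔S, B↔V. Complement (YWATCGTVKCCAGCMATATASCBSC), then reverse for 5'→3'.

5'-CSBCSATATAMCGACCKVTGCTAWY-3'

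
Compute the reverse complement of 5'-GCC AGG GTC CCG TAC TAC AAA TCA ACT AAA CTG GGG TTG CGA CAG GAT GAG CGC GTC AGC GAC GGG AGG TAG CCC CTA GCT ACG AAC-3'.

5'-GTTCGTAGCTAGGGGCTACCTCCCGTCGCTGACGCGCTCATCCTGTCGCAACCCCAGTTTAGTTGATTTGTAGTACGGGACCCTGGC-3'

Complement each base (A↔T, G↔C): CGGTCCCAGGGCATGATGTTTAGTTGATTTGACCCCAACGCTGTCCTACTCGCGCAGTCGCTGCCCTCCATCGGGGATCGATGCTTG. Then reverse.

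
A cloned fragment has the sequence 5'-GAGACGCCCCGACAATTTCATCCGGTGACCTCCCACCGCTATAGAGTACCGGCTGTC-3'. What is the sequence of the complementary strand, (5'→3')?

5'-GACAGCCGGTACTCTATAGCGGTGGGAGGTCACCGGATGAAATTGTCGGGGCGTCTC-3'

Pairing A↔T and G↔C gives CTCTGCGGGGCTGTTAAAGTAGGCCACTGGAGGGTGGCGATATCTCATGGCCGACAG, running 3'→5'. Reverse for the 5'→3' convention.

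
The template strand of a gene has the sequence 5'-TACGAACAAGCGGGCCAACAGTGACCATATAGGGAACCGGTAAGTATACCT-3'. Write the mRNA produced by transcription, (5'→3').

5'-AGGUAUACUUACCGGUUCCCUAUAUGGUCACUGUUGGCCCGCUUGUUCGUA-3'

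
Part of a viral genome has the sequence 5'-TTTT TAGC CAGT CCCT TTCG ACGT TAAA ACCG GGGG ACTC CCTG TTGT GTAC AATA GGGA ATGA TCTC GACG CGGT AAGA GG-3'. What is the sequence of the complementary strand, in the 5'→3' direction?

The complement of TTTTTAGCCAGTCCCTTTCGACGTTAAAACCGGGGGACTCCCTGTTGTGTACAATAGGGAATGATCTCGACGCGGTAAGAGG is AAAAATCGGTCAGGGAAAGCTGCAATTTTGGCCCCCTGAGGGACAACACATGTTATCCCTTACTAGAGCTGCGCCATTCTCC (A↔T, G↔C). DNA strands are antiparallel, so the complementary strand runs 3'→5'; reversing gives the 5'→3' form.

5′-CCTCTTACCGCGTCGAGATCATTCCCTATTGTACACAACAGGGAGTCCCCCGGTTTTAACGTCGAAAGGGACTGGCTAAAAA-3′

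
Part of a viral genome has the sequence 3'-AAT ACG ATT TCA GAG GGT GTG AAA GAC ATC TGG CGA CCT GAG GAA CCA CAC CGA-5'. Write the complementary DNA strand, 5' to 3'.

5′-TTATGCTAAAGTCTCCCACACTTTCTGTAGACCGCTGGACTCCTTGGTGTGGCT-3′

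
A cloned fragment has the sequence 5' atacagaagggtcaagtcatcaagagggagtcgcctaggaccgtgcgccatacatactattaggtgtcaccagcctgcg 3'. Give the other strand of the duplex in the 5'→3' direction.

5'-CGCAGGCTGGTGACACCTAATAGTATGTATGGCGCACGGTCCTAGGCGACTCCCTCTTGATGACTTGACCCTTCTGTAT-3'

The complement of ATACAGAAGGGTCAAGTCATCAAGAGGGAGTCGCCTAGGACCGTGCGCCATACATACTATTAGGTGTCACCAGCCTGCG is TATGTCTTCCCAGTTCAGTAGTTCTCCCTCAGCGGATCCTGGCACGCGGTATGTATGATAATCCACAGTGGTCGGACGC (A↔T, G↔C). DNA strands are antiparallel, so the complementary strand runs 3'→5'; reversing gives the 5'→3' form.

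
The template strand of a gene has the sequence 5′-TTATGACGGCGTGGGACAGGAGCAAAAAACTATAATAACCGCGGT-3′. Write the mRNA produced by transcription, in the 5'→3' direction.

5'-ACCGCGGUUAUUAUAGUUUUUUGCUCCUGUCCCACGCCGUCAUAA-3'

The mRNA has the sequence of the coding strand (reverse complement of the template) with T→U. Reverse complement of TTATGACGGCGTGGGACAGGAGCAAAAAACTATAATAACCGCGGT is ACCGCGGTTATTATAGTTTTTTGCTCCTGTCCCACGCCGTCATAA; then T→U.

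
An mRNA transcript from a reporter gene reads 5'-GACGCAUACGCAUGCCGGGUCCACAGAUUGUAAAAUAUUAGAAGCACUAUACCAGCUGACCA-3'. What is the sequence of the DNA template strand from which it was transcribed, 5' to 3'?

Replace U with T to get the coding DNA strand: GACGCATACGCATGCCGGGTCCACAGATTGTAAAATATTAGAAGCACTATACCAGCTGACCA. The template strand is its reverse complement (complement CTGCGTATGCGTACGGCCCAGGTGTCTAACATTTTATAATCTTCGTGATATGGTCGACTGGT, then reverse).

5'-TGGTCAGCTGGTATAGTGCTTCTAATATTTTACAATCTGTGGACCCGGCATGCGTATGCGTC-3'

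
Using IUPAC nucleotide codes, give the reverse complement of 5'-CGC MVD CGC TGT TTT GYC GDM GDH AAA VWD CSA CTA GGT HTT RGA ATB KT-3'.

Standard pairs A↔T, G↔C; ambiguity codes pair R↔Y, M↔K, W↔W, S↔S, B↔V, D↔H. Complement (GCGKBHGCGACAAAACRGCHKCHDTTTBWHGSTGATCCADAAYCTTAVMA), then reverse for 5'→3'.

5'-AMVATTCYAADACCTAGTSGHWBTTTDHCKHCGRCAAAACAGCGHBKGCG-3'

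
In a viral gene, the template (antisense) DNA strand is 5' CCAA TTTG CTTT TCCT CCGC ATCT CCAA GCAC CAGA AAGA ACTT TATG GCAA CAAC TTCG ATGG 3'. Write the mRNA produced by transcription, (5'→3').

5'-CCAUCGAAGUUGUUGCCAUAAAGUUCUUUCUGGUGCUUGGAGAUGCGGAGGAAAAGCAAAUUGG-3'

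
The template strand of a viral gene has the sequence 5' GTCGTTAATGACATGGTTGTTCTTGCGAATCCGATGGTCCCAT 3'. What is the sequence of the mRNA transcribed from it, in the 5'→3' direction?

5'-AUGGGACCAUCGGAUUCGCAAGAACAACCAUGUCAUUAACGAC-3'

The mRNA has the sequence of the coding strand (reverse complement of the template) with T→U. Reverse complement of GTCGTTAATGACATGGTTGTTCTTGCGAATCCGATGGTCCCAT is ATGGGACCATCGGATTCGCAAGAACAACCATGTCATTAACGAC; then T→U.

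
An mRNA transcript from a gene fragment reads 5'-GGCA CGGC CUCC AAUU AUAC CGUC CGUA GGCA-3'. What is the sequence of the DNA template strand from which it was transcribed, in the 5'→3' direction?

Replace U with T to get the coding DNA strand: GGCACGGCCTCCAATTATACCGTCCGTAGGCA. The template strand is its reverse complement (complement CCGTGCCGGAGGTTAATATGGCAGGCATCCGT, then reverse).

5'-TGCCTACGGACGGTATAATTGGAGGCCGTGCC-3'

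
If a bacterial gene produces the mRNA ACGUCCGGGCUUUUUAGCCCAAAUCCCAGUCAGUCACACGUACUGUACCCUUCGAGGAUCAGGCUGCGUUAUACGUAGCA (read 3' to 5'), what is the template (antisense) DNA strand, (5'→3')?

Written 5'→3' the mRNA is ACGAUGCAUAUUGCGUCGGACUAGGAGCUUCCCAUGUCAUGCACACUGACUGACCCUAAACCCGAUUUUUCGGGCCUGCA, so the coding DNA strand is ACGATGCATATTGCGTCGGACTAGGAGCTTCCCATGTCATGCACACTGACTGACCCTAAACCCGATTTTTCGGGCCTGCA. The template is its reverse complement.

5'-TGCAGGCCCGAAAAATCGGGTTTAGGGTCAGTCAGTGTGCATGACATGGGAAGCTCCTAGTCCGACGCAATATGCATCGT-3'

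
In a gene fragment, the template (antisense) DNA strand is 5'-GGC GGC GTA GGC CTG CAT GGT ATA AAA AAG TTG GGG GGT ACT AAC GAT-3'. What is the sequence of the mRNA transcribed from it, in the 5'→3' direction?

The mRNA has the sequence of the coding strand (reverse complement of the template) with T→U. Reverse complement of GGCGGCGTAGGCCTGCATGGTATAAAAAAGTTGGGGGGTACTAACGAT is ATCGTTAGTACCCCCCAACTTTTTTATACCATGCAGGCCTACGCCGCC; then T→U.

5'-AUCGUUAGUACCCCCCAACUUUUUUAUACCAUGCAGGCCUACGCCGCC-3'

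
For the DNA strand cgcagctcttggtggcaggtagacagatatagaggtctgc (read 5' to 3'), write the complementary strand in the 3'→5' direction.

3′-GCGTCGAGAACCACCGTCCATCTGTCTATATCTCCAGACG-5′

Base-pairing A↔T, G↔C gives the complement. The complementary strand is antiparallel, so paired with a 5'→3' strand it runs 3'→5'.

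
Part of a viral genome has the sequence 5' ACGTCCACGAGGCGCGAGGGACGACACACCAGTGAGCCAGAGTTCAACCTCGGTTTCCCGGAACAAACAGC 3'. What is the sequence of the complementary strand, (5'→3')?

The complement of ACGTCCACGAGGCGCGAGGGACGACACACCAGTGAGCCAGAGTTCAACCTCGGTTTCCCGGAACAAACAGC is TGCAGGTGCTCCGCGCTCCCTGCTGTGTGGTCACTCGGTCTCAAGTTGGAGCCAAAGGGCCTTGTTTGTCG (A↔T, G↔C). DNA strands are antiparallel, so the complementary strand runs 3'→5'; reversing gives the 5'→3' form.

5'-GCTGTTTGTTCCGGGAAACCGAGGTTGAACTCTGGCTCACTGGTGTGTCGTCCCTCGCGCCTCGTGGACGT-3'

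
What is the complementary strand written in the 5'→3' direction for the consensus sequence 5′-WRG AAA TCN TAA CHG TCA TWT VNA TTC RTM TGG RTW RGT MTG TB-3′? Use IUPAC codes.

5'-VACAKACYWAYCCAKAYGAATNBAWATGACDGTTANGATTTCYW-3'

Standard pairs A↔T, G↔C; ambiguity codes pair R↔Y, M↔K, W↔W, B↔V, H↔D, N↔N. Complement (WYCTTTAGNATTGDCAGTAWABNTAAGYAKACCYAWYCAKACAV), then reverse for 5'→3'.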